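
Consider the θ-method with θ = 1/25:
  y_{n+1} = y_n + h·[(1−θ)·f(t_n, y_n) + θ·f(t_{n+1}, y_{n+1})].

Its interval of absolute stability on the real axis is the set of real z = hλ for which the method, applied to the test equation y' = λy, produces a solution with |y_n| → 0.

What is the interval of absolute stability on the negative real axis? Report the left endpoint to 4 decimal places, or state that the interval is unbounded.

Test eqn y'=λy, z=hλ:
  y_{n+1} = y_n + z·[24/25·y_n + 1/25·y_{n+1}] ⇒ (1 − 1/25z)y_{n+1} = (1 + 24/25z)y_n
  so R(z) = (1 + 24/25z)/(1 − 1/25z).

Boundary: |R(x)|=1, x<0.
x=-1.44: |R|=0.3616
R=−1: 1+24/25x = −1+1/25x ⇒ -23/25x=2 ⇒ x=2/(-23/25)=-2.1739
Confirm numerically:
  x=-2.136: |R|=0.96787 <1
  x=-1.220: |R|=0.16323 <1
  x=-1.099: |R|=0.05272 <1
  x=-1.026: |R|=0.01445 <1
  x=-2.429: |R|=1.21390 >1
  x=-2.331: |R|=1.13219 >1
Stable set (-2.1739, 0).

z∈(-2.1739,0).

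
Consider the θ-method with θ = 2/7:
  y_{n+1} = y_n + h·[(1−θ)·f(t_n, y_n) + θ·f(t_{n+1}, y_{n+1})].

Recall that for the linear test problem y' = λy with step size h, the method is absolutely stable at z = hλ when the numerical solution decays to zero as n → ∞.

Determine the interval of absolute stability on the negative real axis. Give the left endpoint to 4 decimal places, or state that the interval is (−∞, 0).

z∈(-4.6667,0).

On y'=λy, z=hλ:
  y_{n+1} = y_n + z·[5/7·y_n + 2/7·y_{n+1}] ⇒ (1 − 2/7z)y_{n+1} = (1 + 5/7z)y_n
  Hence R(z) = (1 + 5/7z)/(1 − 2/7z).

Boundary: |R(x)|=1, x<0.
x=-0.34: |R|=0.6901
R=−1: 1+5/7x = −1+2/7x ⇒ -3/7x=2 ⇒ x=2/(-3/7)=-4.6667
Confirm numerically:
  x=-3.550: |R|=0.76241 <1
  x=-3.510: |R|=0.75250 <1
  x=-3.491: |R|=0.74775 <1
  x=-5.125: |R|=1.07971 >1
  x=-4.935: |R|=1.04772 >1
Stable set (-4.6667, 0).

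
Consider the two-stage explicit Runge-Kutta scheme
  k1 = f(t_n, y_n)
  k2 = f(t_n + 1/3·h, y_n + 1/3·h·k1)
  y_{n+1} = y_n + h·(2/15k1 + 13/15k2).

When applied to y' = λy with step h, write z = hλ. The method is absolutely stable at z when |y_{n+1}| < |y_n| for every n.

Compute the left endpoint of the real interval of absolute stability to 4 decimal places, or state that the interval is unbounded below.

z* = -3.4615.

On y'=λy, z=hλ:
  k1=λy_n ⇒ h·k1=z·y_n;  k2=λ(1+1/3z)y_n ⇒ h·k2=z(1+1/3z)y_n
  y_{n+1}/y_n = 1 + 2/15z + 13/15z(1+1/3z) = 1 + z + 13/45z²
  Hence R(z) = 1 + z + 13/45z².

Solve |R(x)|<1 on ℝ⁻.
x=-0.4: |R|=0.6462
R=1: x+13/45x²=0 ⇒ x=−45/13=-3.4615; min R=1−1/(4·13/45)=0.1346>−1
Confirm numerically:
  x=-2.849: |R|=0.49585 <1
  x=-2.650: |R|=0.37872 <1
  x=-2.065: |R|=0.16689 <1
  x=-1.438: |R|=0.15938 <1
  x=-3.792: |R|=1.36201 >1
  x=-3.781: |R|=1.34894 >1
  x=-3.548: |R|=1.08862 >1
Stable set (-3.4615, 0).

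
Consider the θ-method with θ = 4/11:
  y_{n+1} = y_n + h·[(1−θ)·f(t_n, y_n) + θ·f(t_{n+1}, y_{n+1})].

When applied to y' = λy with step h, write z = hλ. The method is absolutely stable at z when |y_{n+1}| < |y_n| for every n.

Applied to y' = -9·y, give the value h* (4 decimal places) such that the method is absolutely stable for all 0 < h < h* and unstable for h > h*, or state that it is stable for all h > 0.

On y'=λy, z=hλ:
  y_{n+1} = y_n + z·[7/11·y_n + 4/11·y_{n+1}] ⇒ (1 − 4/11z)y_{n+1} = (1 + 7/11z)y_n
  ⇒ R(z) = (1 + 7/11z)/(1 − 4/11z).

Need |R(x)|<1, x<0.
x=-1.44: |R|=0.0549
R=−1: 1+7/11x = −1+4/11x ⇒ -3/11x=2 ⇒ x=2/(-3/11)=-7.3333
Confirm numerically:
  x=-6.186: |R|=0.90370 <1
  x=-5.935: |R|=0.87925 <1
  x=-4.799: |R|=0.74821 <1
  x=-7.663: |R|=1.02374 >1
  x=-7.583: |R|=1.01812 >1
  x=-7.457: |R|=1.00909 >1
Stable set (-7.3333, 0).

(-7.3333,0); λ=-9 ⇒ h* = (22/3)/9 = 0.8148.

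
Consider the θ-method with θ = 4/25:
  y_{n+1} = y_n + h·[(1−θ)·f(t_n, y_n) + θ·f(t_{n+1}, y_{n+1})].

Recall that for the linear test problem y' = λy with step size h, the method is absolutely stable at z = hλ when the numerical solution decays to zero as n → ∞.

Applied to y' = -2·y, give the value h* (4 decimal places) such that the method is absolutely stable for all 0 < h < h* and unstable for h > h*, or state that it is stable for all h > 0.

Set f=λy, z=hλ:
  y_{n+1} = y_n + z·[21/25·y_n + 4/25·y_{n+1}] ⇒ (1 − 4/25z)y_{n+1} = (1 + 21/25z)y_n
  ⇒ R(z) = (1 + 21/25z)/(1 − 4/25z).

Solve |R(x)|<1 on ℝ⁻.
x=-1.55: |R|=0.2420
R=−1: 1+21/25x = −1+4/25x ⇒ -17/25x=2 ⇒ x=2/(-17/25)=-2.9412
Confirm numerically:
  x=-2.146: |R|=0.59749 <1
  x=-1.965: |R|=0.49498 <1
  x=-1.416: |R|=0.15445 <1
  x=-3.403: |R|=1.20333 >1
  x=-3.233: |R|=1.13079 >1
Interval (-2.9412, 0).

(-2.9412,0); λ=-2 ⇒ h* = (50/17)/2 = 1.4706.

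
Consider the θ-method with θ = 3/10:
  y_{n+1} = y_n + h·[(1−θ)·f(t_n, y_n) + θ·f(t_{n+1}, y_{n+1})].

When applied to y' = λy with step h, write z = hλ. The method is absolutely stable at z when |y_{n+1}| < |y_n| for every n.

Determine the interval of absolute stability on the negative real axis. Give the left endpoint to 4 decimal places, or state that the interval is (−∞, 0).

(-5.0000, 0).

Set f=λy, z=hλ:
  y_{n+1} = y_n + z·[7/10·y_n + 3/10·y_{n+1}] ⇒ (1 − 3/10z)y_{n+1} = (1 + 7/10z)y_n
  so R(z) = (1 + 7/10z)/(1 − 3/10z).

Find x<0 with |R(x)|<1.
x=-0.77: |R|=0.3745
R=−1: 1+7/10x = −1+3/10x ⇒ -2/5x=2 ⇒ x=2/(-2/5)=-5.0000
Confirm numerically:
  x=-4.912: |R|=0.98577 <1
  x=-4.707: |R|=0.95141 <1
  x=-4.587: |R|=0.93047 <1
  x=-3.950: |R|=0.80778 <1
  x=-5.254: |R|=1.03944 >1
  x=-5.054: |R|=1.00858 >1
So |R|<1 on (-5.0000, 0).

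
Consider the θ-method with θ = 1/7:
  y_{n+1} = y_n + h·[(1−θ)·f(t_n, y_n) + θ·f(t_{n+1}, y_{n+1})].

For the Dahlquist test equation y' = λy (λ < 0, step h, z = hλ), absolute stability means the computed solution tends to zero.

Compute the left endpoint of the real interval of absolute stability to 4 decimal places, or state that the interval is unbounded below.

On y'=λy, z=hλ:
  y_{n+1} = y_n + z·[6/7·y_n + 1/7·y_{n+1}] ⇒ (1 − 1/7z)y_{n+1} = (1 + 6/7z)y_n
  Hence R(z) = (1 + 6/7z)/(1 − 1/7z).

Need |R(x)|<1, x<0.
x=-0.84: |R|=0.2500
R=−1: 1+6/7x = −1+1/7x ⇒ -5/7x=2 ⇒ x=2/(-5/7)=-2.8000
Confirm numerically:
  x=-2.386: |R|=0.77946 <1
  x=-1.927: |R|=0.51103 <1
  x=-1.291: |R|=0.08998 <1
  x=-3.059: |R|=1.12874 >1
  x=-3.005: |R|=1.10245 >1
Stable set (-2.8000, 0).

z* = -2.8000.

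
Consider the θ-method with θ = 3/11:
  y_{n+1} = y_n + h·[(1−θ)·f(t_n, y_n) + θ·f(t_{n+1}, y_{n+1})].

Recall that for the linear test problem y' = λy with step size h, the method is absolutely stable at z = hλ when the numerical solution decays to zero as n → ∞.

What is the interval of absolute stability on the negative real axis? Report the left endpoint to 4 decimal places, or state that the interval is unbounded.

Test eqn y'=λy, z=hλ:
  y_{n+1} = y_n + z·[8/11·y_n + 3/11·y_{n+1}] ⇒ (1 − 3/11z)y_{n+1} = (1 + 8/11z)y_n
  so R(z) = (1 + 8/11z)/(1 − 3/11z).

Solve |R(x)|<1 on ℝ⁻.
x=-0.74: |R|=0.3843
R=−1: 1+8/11x = −1+3/11x ⇒ -5/11x=2 ⇒ x=2/(-5/11)=-4.4000
Confirm numerically:
  x=-3.564: |R|=0.80730 <1
  x=-2.782: |R|=0.58183 <1
  x=-2.119: |R|=0.34292 <1
  x=-1.921: |R|=0.26057 <1
  x=-4.566: |R|=1.03361 >1
  x=-4.545: |R|=1.02943 >1
  x=-4.452: |R|=1.01067 >1
Stable set (-4.4000, 0).

z∈(-4.4000,0).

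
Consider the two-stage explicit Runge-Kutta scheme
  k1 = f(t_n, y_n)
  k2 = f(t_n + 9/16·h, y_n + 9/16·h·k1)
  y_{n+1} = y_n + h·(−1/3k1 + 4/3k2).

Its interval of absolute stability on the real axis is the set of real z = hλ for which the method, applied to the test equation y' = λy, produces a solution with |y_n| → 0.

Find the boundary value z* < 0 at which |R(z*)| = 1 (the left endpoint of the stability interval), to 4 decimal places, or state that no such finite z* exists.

With y'=λy (z=hλ):
  k1=λy_n ⇒ h·k1=z·y_n;  k2=λ(1+9/16z)y_n ⇒ h·k2=z(1+9/16z)y_n
  y_{n+1}/y_n = 1 − 1/3z + 4/3z(1+9/16z) = 1 + z + 3/4z²
  so R(z) = 1 + z + 3/4z².

Need |R(x)|<1, x<0.
x=-0.54: |R|=0.6787
R=1: x+3/4x²=0 ⇒ x=−4/3=-1.3333; min R=1−1/(4·3/4)=0.6667>−1
Confirm numerically:
  x=-1.267: |R|=0.93697 <1
  x=-1.188: |R|=0.87051 <1
  x=-0.768: |R|=0.67437 <1
  x=-0.754: |R|=0.67239 <1
  x=-1.714: |R|=1.48935 >1
  x=-1.694: |R|=1.45823 >1
  x=-1.612: |R|=1.33691 >1
Stable set (-1.3333, 0).

left endpoint -1.3333.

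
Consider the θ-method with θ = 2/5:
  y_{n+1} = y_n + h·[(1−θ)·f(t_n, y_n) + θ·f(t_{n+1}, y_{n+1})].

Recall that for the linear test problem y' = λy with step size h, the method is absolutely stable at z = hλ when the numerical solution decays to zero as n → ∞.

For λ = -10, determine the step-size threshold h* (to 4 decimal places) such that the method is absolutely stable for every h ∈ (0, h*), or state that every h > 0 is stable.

With y'=λy (z=hλ):
  y_{n+1} = y_n + z·[3/5·y_n + 2/5·y_{n+1}] ⇒ (1 − 2/5z)y_{n+1} = (1 + 3/5z)y_n
  R(z) = (1 + 3/5z)/(1 − 2/5z).

Need |R(x)|<1, x<0.
x=-1.17: |R|=0.2030
R=−1: 1+3/5x = −1+2/5x ⇒ -1/5x=2 ⇒ x=2/(-1/5)=-10.0000
Confirm numerically:
  x=-9.901: |R|=0.99601 <1
  x=-9.656: |R|=0.98585 <1
  x=-8.485: |R|=0.93104 <1
  x=-4.536: |R|=0.61171 <1
  x=-10.507: |R|=1.01949 >1
  x=-10.320: |R|=1.01248 >1
  x=-10.076: |R|=1.00302 >1
Stable set (-10.0000, 0).

(-10.0000,0); λ=-10 ⇒ h* = (10)/10 = 1.0000.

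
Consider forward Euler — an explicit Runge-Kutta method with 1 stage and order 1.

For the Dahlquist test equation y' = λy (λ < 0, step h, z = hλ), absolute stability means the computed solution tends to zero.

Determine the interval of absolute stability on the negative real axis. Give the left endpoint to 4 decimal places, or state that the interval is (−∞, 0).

(-2.0000, 0).

On y'=λy, z=hλ:
  order 1, 1-stage ⇒ R(z)=1+z
  (e.g. R(-1.74)=-0.74000, |R|=0.74000)

Solve |R(x)|<1 on ℝ⁻.
x=-1.74: |R|=0.7400
|R(-2.05)|=1.0500 |R(-1.45)|=0.4500 |R(-0.65)|=0.3500
Bisect:
  x_lo=-2.5063 |R|=1.5063  x_hi=-0.3371 |R|=0.6629
  mid=-1.42170 |R|=0.42170 →hi
  mid=-1.96402 |R|=0.96402 →hi
  mid=-2.23518 |R|=1.23518 →lo
  mid=-2.09960 |R|=1.09960 →lo
  mid=-2.03181 |R|=1.03181 →lo
  mid=-1.99791 |R|=0.99791 →hi
  mid=-2.01486 |R|=1.01486 →lo
  mid=-2.00639 |R|=1.00639 →lo
  ...
  [-2.00003,-1.99990] ⇒ x*=-2.0000
So |R|<1 on (-2.0000, 0).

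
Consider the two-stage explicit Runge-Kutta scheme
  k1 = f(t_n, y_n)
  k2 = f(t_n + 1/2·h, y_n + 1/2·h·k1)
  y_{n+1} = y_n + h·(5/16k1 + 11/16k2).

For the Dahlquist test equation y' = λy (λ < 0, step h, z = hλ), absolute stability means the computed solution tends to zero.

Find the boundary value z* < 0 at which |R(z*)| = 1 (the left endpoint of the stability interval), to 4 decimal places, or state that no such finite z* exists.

On y'=λy, z=hλ:
  k1=λy_n ⇒ h·k1=z·y_n;  k2=λ(1+1/2z)y_n ⇒ h·k2=z(1+1/2z)y_n
  y_{n+1}/y_n = 1 + 5/16z + 11/16z(1+1/2z) = 1 + z + 11/32z²
  Hence R(z) = 1 + z + 11/32z².

Find x<0 with |R(x)|<1.
x=-0.66: |R|=0.4897
R=1: x+11/32x²=0 ⇒ x=−32/11=-2.9091; min R=1−1/(4·11/32)=0.2727>−1
Confirm numerically:
  x=-2.619: |R|=0.73884 <1
  x=-2.325: |R|=0.53318 <1
  x=-2.271: |R|=0.50187 <1
  x=-3.397: |R|=1.56974 >1
  x=-3.301: |R|=1.44471 >1
  x=-3.228: |R|=1.35387 >1
So |R|<1 on (-2.9091, 0).

z* = -2.9091.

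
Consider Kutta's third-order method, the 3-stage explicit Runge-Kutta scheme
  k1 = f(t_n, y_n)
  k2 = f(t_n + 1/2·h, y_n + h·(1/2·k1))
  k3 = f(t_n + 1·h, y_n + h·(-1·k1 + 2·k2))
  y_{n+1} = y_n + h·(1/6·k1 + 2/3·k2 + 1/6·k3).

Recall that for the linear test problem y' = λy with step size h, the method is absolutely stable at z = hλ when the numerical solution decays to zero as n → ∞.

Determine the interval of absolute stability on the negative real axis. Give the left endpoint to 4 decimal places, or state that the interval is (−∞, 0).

(-2.5127, 0).

On y'=λy, z=hλ:
  order 3, 3-stage ⇒ R(z)=1+z+z^2/2+z^3/6
  (e.g. R(-0.67)=0.50432, |R|=0.50432)

Boundary: |R(x)|=1, x<0.
x=-0.67: |R|=0.5043
|R(-1.67)|=0.0518 |R(-1.49)|=0.0687 |R(-0.61)|=0.5382
Bisect:
  x_lo=-3.1526 |R|=2.4053  x_hi=-0.1088 |R|=0.8969
  mid=-1.63067 |R|=0.02381 →hi
  mid=-2.39162 |R|=0.81165 →hi
  mid=-2.77210 |R|=1.48021 →lo
  mid=-2.58186 |R|=1.11731 →lo
  mid=-2.48674 |R|=0.95775 →hi
  mid=-2.53430 |R|=1.03579 →lo
  mid=-2.51052 |R|=0.99635 →hi
  ...
  [-2.51275,-2.51256] ⇒ x*=-2.5127
So |R|<1 on (-2.5127, 0).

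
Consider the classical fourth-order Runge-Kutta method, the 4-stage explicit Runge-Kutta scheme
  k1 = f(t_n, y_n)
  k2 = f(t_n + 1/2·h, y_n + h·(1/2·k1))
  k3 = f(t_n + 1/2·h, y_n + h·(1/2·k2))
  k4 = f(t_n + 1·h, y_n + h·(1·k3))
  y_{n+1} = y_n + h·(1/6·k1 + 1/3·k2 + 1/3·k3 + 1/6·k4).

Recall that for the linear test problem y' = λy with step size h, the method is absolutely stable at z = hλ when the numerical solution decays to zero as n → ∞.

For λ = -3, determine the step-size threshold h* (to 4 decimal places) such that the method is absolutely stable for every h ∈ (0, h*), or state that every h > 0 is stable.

On y'=λy, z=hλ:
  order 4, 4-stage ⇒ R(z)=1+z+z^2/2+z^3/6+z^4/24
  (e.g. R(-1.12)=0.33861, |R|=0.33861)

Find x<0 with |R(x)|<1.
x=-1.12: |R|=0.3386
|R(-2.77)|=0.9772 |R(-1.25)|=0.3075 |R(-0.62)|=0.5386
Bisect:
  x_lo=-3.5865 |R|=3.0500  x_hi=-0.0723 |R|=0.9302
  mid=-1.82939 |R|=0.29022 →hi
  mid=-2.70793 |R|=0.88948 →hi
  mid=-3.14719 |R|=1.69755 →lo
  mid=-2.92756 |R|=1.23655 →lo
  mid=-2.81774 |R|=1.05004 →lo
  mid=-2.76283 |R|=0.96666 →hi
  mid=-2.79029 |R|=1.00756 →lo
  ...
  [-2.78536,-2.78514] ⇒ x*=-2.7853
Stable set (-2.7853, 0).

(-2.7853,0); λ=-3 ⇒ h* = 0.9284.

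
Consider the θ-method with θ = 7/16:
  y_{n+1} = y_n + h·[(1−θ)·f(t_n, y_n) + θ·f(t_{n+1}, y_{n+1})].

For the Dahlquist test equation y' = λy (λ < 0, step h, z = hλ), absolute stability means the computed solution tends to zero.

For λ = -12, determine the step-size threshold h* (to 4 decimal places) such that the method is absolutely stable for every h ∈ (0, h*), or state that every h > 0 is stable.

(-16.0000,0); λ=-12 ⇒ h* = (16)/12 = 1.3333.

With y'=λy (z=hλ):
  y_{n+1} = y_n + z·[9/16·y_n + 7/16·y_{n+1}] ⇒ (1 − 7/16z)y_{n+1} = (1 + 9/16z)y_n
  so R(z) = (1 + 9/16z)/(1 − 7/16z).

Boundary: |R(x)|=1, x<0.
x=-1.76: |R|=0.0056
R=−1: 1+9/16x = −1+7/16x ⇒ -1/8x=2 ⇒ x=2/(-1/8)=-16.0000
Confirm numerically:
  x=-15.034: |R|=0.98406 <1
  x=-9.213: |R|=0.83136 <1
  x=-7.939: |R|=0.77475 <1
  x=-7.375: |R|=0.74492 <1
  x=-16.582: |R|=1.00881 >1
  x=-16.209: |R|=1.00323 >1
  x=-16.204: |R|=1.00315 >1
So |R|<1 on (-16.0000, 0).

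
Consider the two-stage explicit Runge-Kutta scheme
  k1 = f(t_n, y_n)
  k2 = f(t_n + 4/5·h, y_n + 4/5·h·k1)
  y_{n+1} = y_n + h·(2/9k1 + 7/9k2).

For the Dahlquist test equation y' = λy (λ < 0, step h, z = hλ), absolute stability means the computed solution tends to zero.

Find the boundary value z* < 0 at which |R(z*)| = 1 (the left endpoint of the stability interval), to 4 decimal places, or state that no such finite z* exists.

left endpoint -1.6071.

On y'=λy, z=hλ:
  k1=λy_n ⇒ h·k1=z·y_n;  k2=λ(1+4/5z)y_n ⇒ h·k2=z(1+4/5z)y_n
  y_{n+1}/y_n = 1 + 2/9z + 7/9z(1+4/5z) = 1 + z + 28/45z²
  ⇒ R(z) = 1 + z + 28/45z².

Find x<0 with |R(x)|<1.
x=-0.41: |R|=0.6946
R=1: x+28/45x²=0 ⇒ x=−45/28=-1.6071; min R=1−1/(4·28/45)=0.5982>−1
Confirm numerically:
  x=-1.434: |R|=0.84551 <1
  x=-1.264: |R|=0.73012 <1
  x=-0.914: |R|=0.60580 <1
  x=-1.934: |R|=1.39333 >1
  x=-1.853: |R|=1.28347 >1
So |R|<1 on (-1.6071, 0).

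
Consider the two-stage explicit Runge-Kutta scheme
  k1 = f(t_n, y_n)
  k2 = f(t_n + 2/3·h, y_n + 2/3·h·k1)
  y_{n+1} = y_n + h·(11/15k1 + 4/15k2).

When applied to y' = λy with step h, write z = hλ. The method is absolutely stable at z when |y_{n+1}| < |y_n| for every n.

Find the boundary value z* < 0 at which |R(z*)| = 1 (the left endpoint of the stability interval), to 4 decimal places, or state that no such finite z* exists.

left endpoint -5.6250.

Set f=λy, z=hλ:
  k1=λy_n ⇒ h·k1=z·y_n;  k2=λ(1+2/3z)y_n ⇒ h·k2=z(1+2/3z)y_n
  y_{n+1}/y_n = 1 + 11/15z + 4/15z(1+2/3z) = 1 + z + 8/45z²
  R(z) = 1 + z + 8/45z².

Solve |R(x)|<1 on ℝ⁻.
x=-0.83: |R|=0.2925
R=1: x+8/45x²=0 ⇒ x=−45/8=-5.6250; min R=1−1/(4·8/45)=-0.4062>−1
Confirm numerically:
  x=-5.266: |R|=0.66391 <1
  x=-4.154: |R|=0.08632 <1
  x=-3.250: |R|=0.37222 <1
  x=-5.951: |R|=1.34489 >1
  x=-5.662: |R|=1.03724 >1
Stable set (-5.6250, 0).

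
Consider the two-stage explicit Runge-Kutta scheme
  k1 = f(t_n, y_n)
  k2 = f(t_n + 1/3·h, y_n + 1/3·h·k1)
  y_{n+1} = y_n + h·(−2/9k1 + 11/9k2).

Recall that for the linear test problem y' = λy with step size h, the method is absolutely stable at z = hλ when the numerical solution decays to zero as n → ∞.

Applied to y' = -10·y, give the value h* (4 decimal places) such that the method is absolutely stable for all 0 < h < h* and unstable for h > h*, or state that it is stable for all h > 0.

(-2.4545,0); λ=-10 ⇒ h* = (27/11)/10 = 0.2455.

Test eqn y'=λy, z=hλ:
  k1=λy_n ⇒ h·k1=z·y_n;  k2=λ(1+1/3z)y_n ⇒ h·k2=z(1+1/3z)y_n
  y_{n+1}/y_n = 1 − 2/9z + 11/9z(1+1/3z) = 1 + z + 11/27z²
  R(z) = 1 + z + 11/27z².

Need |R(x)|<1, x<0.
x=-0.99: |R|=0.4093
R=1: x+11/27x²=0 ⇒ x=−27/11=-2.4545; min R=1−1/(4·11/27)=0.3864>−1
Confirm numerically:
  x=-2.224: |R|=0.79111 <1
  x=-1.889: |R|=0.56476 <1
  x=-1.112: |R|=0.39178 <1
  x=-3.052: |R|=1.74288 >1
  x=-2.794: |R|=1.38640 >1
Stable set (-2.4545, 0).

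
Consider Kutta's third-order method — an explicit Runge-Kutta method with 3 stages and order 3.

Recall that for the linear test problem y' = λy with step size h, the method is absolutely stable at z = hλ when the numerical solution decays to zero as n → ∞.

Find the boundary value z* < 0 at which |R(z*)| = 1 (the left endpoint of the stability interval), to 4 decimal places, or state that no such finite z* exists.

left endpoint -2.5127.

Set f=λy, z=hλ:
  order 3, 3-stage ⇒ R(z)=1+z+z^2/2+z^3/6
  (e.g. R(-1.08)=0.29325, |R|=0.29325)

Find x<0 with |R(x)|<1.
x=-1.08: |R|=0.2932
|R(-2.87)|=1.6915 |R(-2.76)|=1.4553 |R(-2.48)|=0.9470
Bisect:
  x_lo=-3.2938 |R|=2.8251  x_hi=-0.1090 |R|=0.8967
  mid=-1.70139 |R|=0.07487 →hi
  mid=-2.49760 |R|=0.97527 →hi
  mid=-2.89570 |R|=1.74994 →lo
  mid=-2.69665 |R|=1.32899 →lo
  mid=-2.59712 |R|=1.14422 →lo
  mid=-2.54736 |R|=1.05783 →lo
  mid=-2.52248 |R|=1.01608 →lo
  ...
  [-2.51276,-2.51257] ⇒ x*=-2.5127
So |R|<1 on (-2.5127, 0).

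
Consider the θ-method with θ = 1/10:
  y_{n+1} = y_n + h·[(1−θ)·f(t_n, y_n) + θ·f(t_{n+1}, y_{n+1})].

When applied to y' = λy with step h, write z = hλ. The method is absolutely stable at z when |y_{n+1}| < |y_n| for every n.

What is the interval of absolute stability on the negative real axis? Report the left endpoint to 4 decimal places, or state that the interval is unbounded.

(-2.5000, 0).

With y'=λy (z=hλ):
  y_{n+1} = y_n + z·[9/10·y_n + 1/10·y_{n+1}] ⇒ (1 − 1/10z)y_{n+1} = (1 + 9/10z)y_n
  ⇒ R(z) = (1 + 9/10z)/(1 − 1/10z).

Solve |R(x)|<1 on ℝ⁻.
x=-0.62: |R|=0.4162
R=−1: 1+9/10x = −1+1/10x ⇒ -4/5x=2 ⇒ x=2/(-4/5)=-2.5000
Confirm numerically:
  x=-2.133: |R|=0.75802 <1
  x=-1.164: |R|=0.04264 <1
  x=-1.154: |R|=0.03461 <1
  x=-2.693: |R|=1.12164 >1
  x=-2.582: |R|=1.05214 >1
So |R|<1 on (-2.5000, 0).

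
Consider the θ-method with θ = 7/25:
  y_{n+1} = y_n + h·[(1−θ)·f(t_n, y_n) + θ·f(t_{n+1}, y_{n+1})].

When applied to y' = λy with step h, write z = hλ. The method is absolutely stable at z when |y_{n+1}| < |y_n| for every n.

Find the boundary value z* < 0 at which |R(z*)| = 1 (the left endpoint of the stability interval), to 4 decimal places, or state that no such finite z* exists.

On y'=λy, z=hλ:
  y_{n+1} = y_n + z·[18/25·y_n + 7/25·y_{n+1}] ⇒ (1 − 7/25z)y_{n+1} = (1 + 18/25z)y_n
  Hence R(z) = (1 + 18/25z)/(1 − 7/25z).

Solve |R(x)|<1 on ℝ⁻.
x=-1.78: |R|=0.1879
R=−1: 1+18/25x = −1+7/25x ⇒ -11/25x=2 ⇒ x=2/(-11/25)=-4.5455
Confirm numerically:
  x=-4.489: |R|=0.98899 <1
  x=-2.767: |R|=0.55908 <1
  x=-2.391: |R|=0.43218 <1
  x=-2.259: |R|=0.38375 <1
  x=-4.980: |R|=1.07985 >1
  x=-4.788: |R|=1.04559 >1
Interval (-4.5455, 0).

z* = -4.5455.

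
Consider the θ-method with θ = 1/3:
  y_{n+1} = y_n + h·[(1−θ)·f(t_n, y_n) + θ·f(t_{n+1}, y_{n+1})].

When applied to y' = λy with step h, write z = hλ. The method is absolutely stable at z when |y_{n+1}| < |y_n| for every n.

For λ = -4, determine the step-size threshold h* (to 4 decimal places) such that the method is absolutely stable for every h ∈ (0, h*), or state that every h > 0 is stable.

With y'=λy (z=hλ):
  y_{n+1} = y_n + z·[2/3·y_n + 1/3·y_{n+1}] ⇒ (1 − 1/3z)y_{n+1} = (1 + 2/3z)y_n
  ⇒ R(z) = (1 + 2/3z)/(1 − 1/3z).

Find x<0 with |R(x)|<1.
x=-1.02: |R|=0.2388
R=−1: 1+2/3x = −1+1/3x ⇒ -1/3x=2 ⇒ x=2/(-1/3)=-6.0000
Confirm numerically:
  x=-5.016: |R|=0.87725 <1
  x=-3.164: |R|=0.53991 <1
  x=-2.901: |R|=0.47483 <1
  x=-6.429: |R|=1.04550 >1
  x=-6.395: |R|=1.04204 >1
  x=-6.334: |R|=1.03578 >1
Stable set (-6.0000, 0).

(-6.0000,0); λ=-4 ⇒ h* = (6)/4 = 1.5000.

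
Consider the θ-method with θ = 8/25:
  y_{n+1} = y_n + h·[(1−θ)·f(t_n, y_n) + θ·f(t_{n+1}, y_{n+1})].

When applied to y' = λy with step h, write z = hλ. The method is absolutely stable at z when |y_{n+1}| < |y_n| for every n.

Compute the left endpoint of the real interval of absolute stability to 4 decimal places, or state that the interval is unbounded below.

With y'=λy (z=hλ):
  y_{n+1} = y_n + z·[17/25·y_n + 8/25·y_{n+1}] ⇒ (1 − 8/25z)y_{n+1} = (1 + 17/25z)y_n
  so R(z) = (1 + 17/25z)/(1 − 8/25z).

Boundary: |R(x)|=1, x<0.
x=-1.14: |R|=0.1647
R=−1: 1+17/25x = −1+8/25x ⇒ -9/25x=2 ⇒ x=2/(-9/25)=-5.5556
Confirm numerically:
  x=-5.164: |R|=0.94686 <1
  x=-2.975: |R|=0.52408 <1
  x=-2.824: |R|=0.48344 <1
  x=-5.972: |R|=1.05150 >1
  x=-5.811: |R|=1.03216 >1
Interval (-5.5556, 0).

z* = -5.5556.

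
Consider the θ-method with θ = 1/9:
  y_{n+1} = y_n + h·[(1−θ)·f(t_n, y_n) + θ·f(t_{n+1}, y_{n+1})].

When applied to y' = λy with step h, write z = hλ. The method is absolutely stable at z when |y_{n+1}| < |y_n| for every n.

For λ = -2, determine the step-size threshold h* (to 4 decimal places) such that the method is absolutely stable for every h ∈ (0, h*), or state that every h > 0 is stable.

(-2.5714,0); λ=-2 ⇒ h* = (18/7)/2 = 1.2857.

Set f=λy, z=hλ:
  y_{n+1} = y_n + z·[8/9·y_n + 1/9·y_{n+1}] ⇒ (1 − 1/9z)y_{n+1} = (1 + 8/9z)y_n
  R(z) = (1 + 8/9z)/(1 − 1/9z).

Solve |R(x)|<1 on ℝ⁻.
x=-1.48: |R|=0.2710
R=−1: 1+8/9x = −1+1/9x ⇒ -7/9x=2 ⇒ x=2/(-7/9)=-2.5714
Confirm numerically:
  x=-2.261: |R|=0.80703 <1
  x=-1.909: |R|=0.57494 <1
  x=-1.901: |R|=0.56949 <1
  x=-1.373: |R|=0.19127 <1
  x=-2.966: |R|=1.23082 >1
  x=-2.612: |R|=1.02446 >1
Stable set (-2.5714, 0).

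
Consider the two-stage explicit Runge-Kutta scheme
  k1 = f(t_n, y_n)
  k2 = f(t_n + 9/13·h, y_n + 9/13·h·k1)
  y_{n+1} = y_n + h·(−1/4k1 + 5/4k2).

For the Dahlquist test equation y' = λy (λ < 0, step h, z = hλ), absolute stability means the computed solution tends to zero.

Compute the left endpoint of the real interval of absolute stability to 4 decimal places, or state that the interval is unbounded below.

On y'=λy, z=hλ:
  k1=λy_n ⇒ h·k1=z·y_n;  k2=λ(1+9/13z)y_n ⇒ h·k2=z(1+9/13z)y_n
  y_{n+1}/y_n = 1 − 1/4z + 5/4z(1+9/13z) = 1 + z + 45/52z²
  so R(z) = 1 + z + 45/52z².

Boundary: |R(x)|=1, x<0.
x=-0.41: |R|=0.7355
R=1: x+45/52x²=0 ⇒ x=−52/45=-1.1556; min R=1−1/(4·45/52)=0.7111>−1
Confirm numerically:
  x=-1.126: |R|=0.97120 <1
  x=-0.905: |R|=0.80377 <1
  x=-0.737: |R|=0.73305 <1
  x=-1.449: |R|=1.36796 >1
  x=-1.426: |R|=1.33374 >1
So |R|<1 on (-1.1556, 0).

left endpoint -1.1556.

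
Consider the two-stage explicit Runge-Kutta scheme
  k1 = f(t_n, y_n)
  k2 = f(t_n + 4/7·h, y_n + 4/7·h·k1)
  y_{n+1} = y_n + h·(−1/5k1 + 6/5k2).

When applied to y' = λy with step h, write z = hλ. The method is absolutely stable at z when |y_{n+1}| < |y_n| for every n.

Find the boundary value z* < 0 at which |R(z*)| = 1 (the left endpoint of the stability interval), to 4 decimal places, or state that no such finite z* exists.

z* = -1.4583.

Test eqn y'=λy, z=hλ:
  k1=λy_n ⇒ h·k1=z·y_n;  k2=λ(1+4/7z)y_n ⇒ h·k2=z(1+4/7z)y_n
  y_{n+1}/y_n = 1 − 1/5z + 6/5z(1+4/7z) = 1 + z + 24/35z²
  so R(z) = 1 + z + 24/35z².

Find x<0 with |R(x)|<1.
x=-1.55: |R|=1.0974
R=1: x+24/35x²=0 ⇒ x=−35/24=-1.4583; min R=1−1/(4·24/35)=0.6354>−1
Confirm numerically:
  x=-1.341: |R|=0.89211 <1
  x=-1.154: |R|=0.75918 <1
  x=-0.739: |R|=0.63548 <1
  x=-0.697: |R|=0.63613 <1
  x=-2.045: |R|=1.82267 >1
  x=-1.912: |R|=1.59480 >1
  x=-1.490: |R|=1.03235 >1
Stable set (-1.4583, 0).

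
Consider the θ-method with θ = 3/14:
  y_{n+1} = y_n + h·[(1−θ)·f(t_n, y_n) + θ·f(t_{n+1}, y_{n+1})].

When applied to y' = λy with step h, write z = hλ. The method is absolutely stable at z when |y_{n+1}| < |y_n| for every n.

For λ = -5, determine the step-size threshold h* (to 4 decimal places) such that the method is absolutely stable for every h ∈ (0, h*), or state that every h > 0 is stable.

Set f=λy, z=hλ:
  y_{n+1} = y_n + z·[11/14·y_n + 3/14·y_{n+1}] ⇒ (1 − 3/14z)y_{n+1} = (1 + 11/14z)y_n
  Hence R(z) = (1 + 11/14z)/(1 − 3/14z).

Need |R(x)|<1, x<0.
x=-1.72: |R|=0.2568
R=−1: 1+11/14x = −1+3/14x ⇒ -4/7x=2 ⇒ x=2/(-4/7)=-3.5000
Confirm numerically:
  x=-3.410: |R|=0.97028 <1
  x=-3.378: |R|=0.95956 <1
  x=-1.538: |R|=0.15676 <1
  x=-3.809: |R|=1.09722 >1
  x=-3.731: |R|=1.07335 >1
Stable set (-3.5000, 0).

(-3.5000,0); λ=-5 ⇒ h* = (7/2)/5 = 0.7000.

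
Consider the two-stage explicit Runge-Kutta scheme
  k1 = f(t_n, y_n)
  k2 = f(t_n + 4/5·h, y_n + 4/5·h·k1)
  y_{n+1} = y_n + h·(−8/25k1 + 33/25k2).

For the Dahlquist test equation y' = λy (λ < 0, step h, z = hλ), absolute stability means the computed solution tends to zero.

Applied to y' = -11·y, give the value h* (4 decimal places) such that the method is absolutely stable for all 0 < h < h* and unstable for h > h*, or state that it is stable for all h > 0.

Set f=λy, z=hλ:
  k1=λy_n ⇒ h·k1=z·y_n;  k2=λ(1+4/5z)y_n ⇒ h·k2=z(1+4/5z)y_n
  y_{n+1}/y_n = 1 − 8/25z + 33/25z(1+4/5z) = 1 + z + 132/125z²
  Hence R(z) = 1 + z + 132/125z².

Solve |R(x)|<1 on ℝ⁻.
x=-1.42: |R|=1.7093
R=1: x+132/125x²=0 ⇒ x=−125/132=-0.9470; min R=1−1/(4·132/125)=0.7633>−1
Confirm numerically:
  x=-0.548: |R|=0.76912 <1
  x=-0.498: |R|=0.76389 <1
  x=-0.427: |R|=0.76554 <1
  x=-1.510: |R|=1.89779 >1
  x=-1.419: |R|=1.70732 >1
  x=-1.173: |R|=1.27998 >1
Interval (-0.9470, 0).

(-0.9470,0); λ=-11 ⇒ h* = (125/132)/11 = 0.0861.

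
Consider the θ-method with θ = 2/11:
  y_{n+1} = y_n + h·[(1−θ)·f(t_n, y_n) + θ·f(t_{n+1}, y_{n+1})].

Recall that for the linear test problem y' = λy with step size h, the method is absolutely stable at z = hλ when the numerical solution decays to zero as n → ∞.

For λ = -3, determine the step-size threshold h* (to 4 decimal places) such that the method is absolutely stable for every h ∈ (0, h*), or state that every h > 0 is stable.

On y'=λy, z=hλ:
  y_{n+1} = y_n + z·[9/11·y_n + 2/11·y_{n+1}] ⇒ (1 − 2/11z)y_{n+1} = (1 + 9/11z)y_n
  ⇒ R(z) = (1 + 9/11z)/(1 − 2/11z).

Boundary: |R(x)|=1, x<0.
x=-1.58: |R|=0.2274
R=−1: 1+9/11x = −1+2/11x ⇒ -7/11x=2 ⇒ x=2/(-7/11)=-3.1429
Confirm numerically:
  x=-2.656: |R|=0.79107 <1
  x=-2.130: |R|=0.53539 <1
  x=-1.386: |R|=0.10703 <1
  x=-3.439: |R|=1.11595 >1
  x=-3.189: |R|=1.01859 >1
Stable set (-3.1429, 0).

(-3.1429,0); λ=-3 ⇒ h* = (22/7)/3 = 1.0476.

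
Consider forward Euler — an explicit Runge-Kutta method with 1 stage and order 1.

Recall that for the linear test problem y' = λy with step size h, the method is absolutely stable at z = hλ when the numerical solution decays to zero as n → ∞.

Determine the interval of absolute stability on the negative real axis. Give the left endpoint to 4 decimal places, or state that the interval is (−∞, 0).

(-2.0000, 0).

With y'=λy (z=hλ):
  order 1, 1-stage ⇒ R(z)=1+z
  (e.g. R(-0.99)=0.01000, |R|=0.01000)

Solve |R(x)|<1 on ℝ⁻.
x=-0.99: |R|=0.0100
|R(-1.7)|=0.7000 |R(-0.91)|=0.0900 |R(-0.81)|=0.1900
Bisect:
  x_lo=-2.5633 |R|=1.5633  x_hi=-0.0526 |R|=0.9474
  mid=-1.30795 |R|=0.30795 →hi
  mid=-1.93564 |R|=0.93564 →hi
  mid=-2.24949 |R|=1.24949 →lo
  mid=-2.09257 |R|=1.09257 →lo
  mid=-2.01411 |R|=1.01411 →lo
  mid=-1.97487 |R|=0.97487 →hi
  mid=-1.99449 |R|=0.99449 →hi
  mid=-2.00430 |R|=1.00430 →lo
  mid=-1.99939 |R|=0.99939 →hi
  mid=-2.00185 |R|=1.00185 →lo
  ...
  [-2.00001,-1.99985] ⇒ x*=-2.0000
So |R|<1 on (-2.0000, 0).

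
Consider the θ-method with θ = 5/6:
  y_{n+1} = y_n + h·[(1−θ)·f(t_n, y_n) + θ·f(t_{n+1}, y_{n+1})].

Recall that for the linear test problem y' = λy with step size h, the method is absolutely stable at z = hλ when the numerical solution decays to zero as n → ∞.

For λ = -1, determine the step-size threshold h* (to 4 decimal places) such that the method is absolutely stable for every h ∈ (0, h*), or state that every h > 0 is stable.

Test eqn y'=λy, z=hλ:
  y_{n+1} = y_n + z·[1/6·y_n + 5/6·y_{n+1}] ⇒ (1 − 5/6z)y_{n+1} = (1 + 1/6z)y_n
  ⇒ R(z) = (1 + 1/6z)/(1 − 5/6z).

Find x<0 with |R(x)|<1.
x=-0.33: |R|=0.7412
x=-2: |R|=0.2500
x=-10: |R|=0.0714
x=-100: |R|=0.1858
θ=5/6≥1/2 ⇒ |1+1/6x|<|1−5/6x| ∀x<0 ⇒ interval (−∞,0).

interval (−∞, 0). Any h>0 works for λ=-1.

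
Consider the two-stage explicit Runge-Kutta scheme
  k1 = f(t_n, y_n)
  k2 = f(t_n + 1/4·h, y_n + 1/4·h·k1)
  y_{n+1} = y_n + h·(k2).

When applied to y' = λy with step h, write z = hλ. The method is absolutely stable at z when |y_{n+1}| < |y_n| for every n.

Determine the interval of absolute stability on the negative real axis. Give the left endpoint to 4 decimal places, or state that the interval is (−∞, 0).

On y'=λy, z=hλ:
  k1=λy_n ⇒ h·k1=z·y_n;  k2=λ(1+1/4z)y_n ⇒ h·k2=z(1+1/4z)y_n
  y_{n+1}/y_n = 1 + z(1+1/4z) = 1 + z + 1/4z²
  Hence R(z) = 1 + z + 1/4z².

Solve |R(x)|<1 on ℝ⁻.
x=-1.44: |R|=0.0784
R=1: x+1/4x²=0 ⇒ x=−4=-4.0000; min R=1−1/(4·1/4)=0.0000>−1
Confirm numerically:
  x=-3.706: |R|=0.72761 <1
  x=-2.653: |R|=0.10660 <1
  x=-2.285: |R|=0.02031 <1
  x=-2.086: |R|=0.00185 <1
  x=-4.298: |R|=1.32020 >1
  x=-4.068: |R|=1.06916 >1
Interval (-4.0000, 0).

z∈(-4.0000,0).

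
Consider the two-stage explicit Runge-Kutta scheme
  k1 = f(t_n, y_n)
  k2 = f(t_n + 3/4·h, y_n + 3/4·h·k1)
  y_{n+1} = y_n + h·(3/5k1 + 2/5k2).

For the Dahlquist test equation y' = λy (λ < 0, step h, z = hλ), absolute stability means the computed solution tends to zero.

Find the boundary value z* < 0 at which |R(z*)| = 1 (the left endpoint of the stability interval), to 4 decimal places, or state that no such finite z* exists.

On y'=λy, z=hλ:
  k1=λy_n ⇒ h·k1=z·y_n;  k2=λ(1+3/4z)y_n ⇒ h·k2=z(1+3/4z)y_n
  y_{n+1}/y_n = 1 + 3/5z + 2/5z(1+3/4z) = 1 + z + 3/10z²
  so R(z) = 1 + z + 3/10z².

Need |R(x)|<1, x<0.
x=-1.23: |R|=0.2239
R=1: x+3/10x²=0 ⇒ x=−10/3=-3.3333; min R=1−1/(4·3/10)=0.1667>−1
Confirm numerically:
  x=-2.865: |R|=0.59747 <1
  x=-2.600: |R|=0.42800 <1
  x=-2.383: |R|=0.32061 <1
  x=-1.529: |R|=0.17235 <1
  x=-3.897: |R|=1.65898 >1
  x=-3.838: |R|=1.58107 >1
  x=-3.507: |R|=1.18271 >1
So |R|<1 on (-3.3333, 0).

left endpoint -3.3333.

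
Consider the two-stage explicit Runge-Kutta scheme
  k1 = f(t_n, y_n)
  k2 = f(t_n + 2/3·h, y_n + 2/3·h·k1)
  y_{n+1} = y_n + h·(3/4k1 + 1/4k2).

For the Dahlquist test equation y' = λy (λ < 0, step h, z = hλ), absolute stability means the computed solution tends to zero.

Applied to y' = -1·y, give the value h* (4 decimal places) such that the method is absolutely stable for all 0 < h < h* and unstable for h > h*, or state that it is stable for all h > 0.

(-6.0000,0); λ=-1 ⇒ h* = (6)/1 = 6.0000.

With y'=λy (z=hλ):
  k1=λy_n ⇒ h·k1=z·y_n;  k2=λ(1+2/3z)y_n ⇒ h·k2=z(1+2/3z)y_n
  y_{n+1}/y_n = 1 + 3/4z + 1/4z(1+2/3z) = 1 + z + 1/6z²
  so R(z) = 1 + z + 1/6z².

Solve |R(x)|<1 on ℝ⁻.
x=-1.43: |R|=0.0892
R=1: x+1/6x²=0 ⇒ x=−6=-6.0000; min R=1−1/(4·1/6)=-0.5000>−1
Confirm numerically:
  x=-5.463: |R|=0.51106 <1
  x=-4.949: |R|=0.13310 <1
  x=-2.964: |R|=0.49978 <1
  x=-2.914: |R|=0.49877 <1
  x=-6.170: |R|=1.17482 >1
  x=-6.160: |R|=1.16427 >1
  x=-6.072: |R|=1.07286 >1
Interval (-6.0000, 0).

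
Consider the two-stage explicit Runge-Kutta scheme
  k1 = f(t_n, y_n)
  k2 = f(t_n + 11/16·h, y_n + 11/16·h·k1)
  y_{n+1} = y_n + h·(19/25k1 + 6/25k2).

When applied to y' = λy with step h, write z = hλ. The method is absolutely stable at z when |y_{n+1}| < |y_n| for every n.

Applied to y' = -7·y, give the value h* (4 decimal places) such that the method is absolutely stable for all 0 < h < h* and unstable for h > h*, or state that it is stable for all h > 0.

(-6.0606,0); λ=-7 ⇒ h* = (200/33)/7 = 0.8658.

On y'=λy, z=hλ:
  k1=λy_n ⇒ h·k1=z·y_n;  k2=λ(1+11/16z)y_n ⇒ h·k2=z(1+11/16z)y_n
  y_{n+1}/y_n = 1 + 19/25z + 6/25z(1+11/16z) = 1 + z + 33/200z²
  Hence R(z) = 1 + z + 33/200z².

Boundary: |R(x)|=1, x<0.
x=-0.53: |R|=0.5163
R=1: x+33/200x²=0 ⇒ x=−200/33=-6.0606; min R=1−1/(4·33/200)=-0.5152>−1
Confirm numerically:
  x=-5.830: |R|=0.77817 <1
  x=-5.563: |R|=0.54325 <1
  x=-3.315: |R|=0.50178 <1
  x=-6.649: |R|=1.64552 >1
  x=-6.377: |R|=1.33291 >1
Stable set (-6.0606, 0).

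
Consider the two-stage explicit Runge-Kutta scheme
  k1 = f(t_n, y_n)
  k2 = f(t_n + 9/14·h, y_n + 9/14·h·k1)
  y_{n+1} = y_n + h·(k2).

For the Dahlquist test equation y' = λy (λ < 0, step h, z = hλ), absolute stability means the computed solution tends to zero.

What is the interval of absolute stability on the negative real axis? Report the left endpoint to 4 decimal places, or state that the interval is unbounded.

z∈(-1.5556,0).

Set f=λy, z=hλ:
  k1=λy_n ⇒ h·k1=z·y_n;  k2=λ(1+9/14z)y_n ⇒ h·k2=z(1+9/14z)y_n
  y_{n+1}/y_n = 1 + z(1+9/14z) = 1 + z + 9/14z²
  R(z) = 1 + z + 9/14z².

Solve |R(x)|<1 on ℝ⁻.
x=-1.33: |R|=0.8072
R=1: x+9/14x²=0 ⇒ x=−14/9=-1.5556; min R=1−1/(4·9/14)=0.6111>−1
Confirm numerically:
  x=-1.086: |R|=0.67218 <1
  x=-0.869: |R|=0.61646 <1
  x=-0.698: |R|=0.61520 <1
  x=-2.082: |R|=1.70461 >1
  x=-1.866: |R|=1.37240 >1
  x=-1.775: |R|=1.25040 >1
Stable set (-1.5556, 0).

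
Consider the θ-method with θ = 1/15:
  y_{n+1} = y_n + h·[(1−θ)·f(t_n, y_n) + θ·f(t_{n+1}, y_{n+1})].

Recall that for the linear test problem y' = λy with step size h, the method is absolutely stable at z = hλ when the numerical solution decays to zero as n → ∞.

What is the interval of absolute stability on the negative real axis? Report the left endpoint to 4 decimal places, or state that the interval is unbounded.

z∈(-2.3077,0).

On y'=λy, z=hλ:
  y_{n+1} = y_n + z·[14/15·y_n + 1/15·y_{n+1}] ⇒ (1 − 1/15z)y_{n+1} = (1 + 14/15z)y_n
  so R(z) = (1 + 14/15z)/(1 − 1/15z).

Boundary: |R(x)|=1, x<0.
x=-0.64: |R|=0.3862
R=−1: 1+14/15x = −1+1/15x ⇒ -13/15x=2 ⇒ x=2/(-13/15)=-2.3077
Confirm numerically:
  x=-1.937: |R|=0.71547 <1
  x=-1.589: |R|=0.43680 <1
  x=-1.068: |R|=0.00299 <1
  x=-2.846: |R|=1.39213 >1
  x=-2.598: |R|=1.21446 >1
So |R|<1 on (-2.3077, 0).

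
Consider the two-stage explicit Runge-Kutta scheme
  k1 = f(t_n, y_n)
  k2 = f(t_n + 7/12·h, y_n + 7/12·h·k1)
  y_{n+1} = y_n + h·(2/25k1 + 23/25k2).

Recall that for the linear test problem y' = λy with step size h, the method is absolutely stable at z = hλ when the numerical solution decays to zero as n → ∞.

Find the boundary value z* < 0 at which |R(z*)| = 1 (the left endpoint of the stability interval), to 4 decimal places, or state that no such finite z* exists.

On y'=λy, z=hλ:
  k1=λy_n ⇒ h·k1=z·y_n;  k2=λ(1+7/12z)y_n ⇒ h·k2=z(1+7/12z)y_n
  y_{n+1}/y_n = 1 + 2/25z + 23/25z(1+7/12z) = 1 + z + 161/300z²
  R(z) = 1 + z + 161/300z².

Find x<0 with |R(x)|<1.
x=-1.41: |R|=0.6569
R=1: x+161/300x²=0 ⇒ x=−300/161=-1.8634; min R=1−1/(4·161/300)=0.5342>−1
Confirm numerically:
  x=-1.512: |R|=0.71490 <1
  x=-1.443: |R|=0.67447 <1
  x=-0.994: |R|=0.53625 <1
  x=-2.445: |R|=1.76321 >1
  x=-2.211: |R|=1.41251 >1
So |R|<1 on (-1.8634, 0).

left endpoint -1.8634.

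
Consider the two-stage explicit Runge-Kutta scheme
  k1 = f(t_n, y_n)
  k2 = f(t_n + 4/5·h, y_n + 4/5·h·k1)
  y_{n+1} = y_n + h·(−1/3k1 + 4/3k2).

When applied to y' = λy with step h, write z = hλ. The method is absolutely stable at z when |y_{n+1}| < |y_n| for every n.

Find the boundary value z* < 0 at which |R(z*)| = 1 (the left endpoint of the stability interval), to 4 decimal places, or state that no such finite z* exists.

left endpoint -0.9375.

With y'=λy (z=hλ):
  k1=λy_n ⇒ h·k1=z·y_n;  k2=λ(1+4/5z)y_n ⇒ h·k2=z(1+4/5z)y_n
  y_{n+1}/y_n = 1 − 1/3z + 4/3z(1+4/5z) = 1 + z + 16/15z²
  R(z) = 1 + z + 16/15z².

Solve |R(x)|<1 on ℝ⁻.
x=-0.45: |R|=0.7660
R=1: x+16/15x²=0 ⇒ x=−15/16=-0.9375; min R=1−1/(4·16/15)=0.7656>−1
Confirm numerically:
  x=-0.803: |R|=0.88480 <1
  x=-0.459: |R|=0.76573 <1
  x=-0.441: |R|=0.76645 <1
  x=-1.423: |R|=1.73692 >1
  x=-1.385: |R|=1.66111 >1
So |R|<1 on (-0.9375, 0).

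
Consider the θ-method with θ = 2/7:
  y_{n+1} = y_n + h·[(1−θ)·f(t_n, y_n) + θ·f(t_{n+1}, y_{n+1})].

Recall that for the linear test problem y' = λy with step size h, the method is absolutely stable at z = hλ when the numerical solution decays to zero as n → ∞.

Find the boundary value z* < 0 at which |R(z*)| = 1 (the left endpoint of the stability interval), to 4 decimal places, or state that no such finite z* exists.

With y'=λy (z=hλ):
  y_{n+1} = y_n + z·[5/7·y_n + 2/7·y_{n+1}] ⇒ (1 − 2/7z)y_{n+1} = (1 + 5/7z)y_n
  ⇒ R(z) = (1 + 5/7z)/(1 − 2/7z).

Need |R(x)|<1, x<0.
x=-0.99: |R|=0.2283
R=−1: 1+5/7x = −1+2/7x ⇒ -3/7x=2 ⇒ x=2/(-3/7)=-4.6667
Confirm numerically:
  x=-4.321: |R|=0.93370 <1
  x=-3.268: |R|=0.69001 <1
  x=-2.545: |R|=0.47353 <1
  x=-5.138: |R|=1.08185 >1
  x=-5.062: |R|=1.06926 >1
  x=-4.861: |R|=1.03486 >1
Stable set (-4.6667, 0).

left endpoint -4.6667.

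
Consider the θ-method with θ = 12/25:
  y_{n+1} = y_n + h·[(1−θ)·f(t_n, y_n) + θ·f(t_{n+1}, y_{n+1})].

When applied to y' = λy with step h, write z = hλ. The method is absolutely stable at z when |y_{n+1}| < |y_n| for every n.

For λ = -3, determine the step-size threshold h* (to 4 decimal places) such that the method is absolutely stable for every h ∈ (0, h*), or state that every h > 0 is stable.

On y'=λy, z=hλ:
  y_{n+1} = y_n + z·[13/25·y_n + 12/25·y_{n+1}] ⇒ (1 − 12/25z)y_{n+1} = (1 + 13/25z)y_n
  so R(z) = (1 + 13/25z)/(1 − 12/25z).

Find x<0 with |R(x)|<1.
x=-1.32: |R|=0.1920
R=−1: 1+13/25x = −1+12/25x ⇒ -1/25x=2 ⇒ x=2/(-1/25)=-50.0000
Confirm numerically:
  x=-44.475: |R|=0.99011 <1
  x=-39.904: |R|=0.97996 <1
  x=-23.743: |R|=0.91528 <1
  x=-50.510: |R|=1.00081 >1
  x=-50.304: |R|=1.00048 >1
Stable set (-50.0000, 0).

(-50.0000,0); λ=-3 ⇒ h* = (50)/3 = 16.6667.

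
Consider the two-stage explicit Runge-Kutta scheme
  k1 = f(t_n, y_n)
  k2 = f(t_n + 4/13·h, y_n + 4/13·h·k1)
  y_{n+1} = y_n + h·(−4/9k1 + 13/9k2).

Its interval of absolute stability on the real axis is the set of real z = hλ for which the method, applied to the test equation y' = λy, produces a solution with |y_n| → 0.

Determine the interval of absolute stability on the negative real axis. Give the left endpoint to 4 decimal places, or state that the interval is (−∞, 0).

(-2.2500, 0).

Test eqn y'=λy, z=hλ:
  k1=λy_n ⇒ h·k1=z·y_n;  k2=λ(1+4/13z)y_n ⇒ h·k2=z(1+4/13z)y_n
  y_{n+1}/y_n = 1 − 4/9z + 13/9z(1+4/13z) = 1 + z + 4/9z²
  R(z) = 1 + z + 4/9z².

Find x<0 with |R(x)|<1.
x=-0.55: |R|=0.5844
R=1: x+4/9x²=0 ⇒ x=−9/4=-2.2500; min R=1−1/(4·4/9)=0.4375>−1
Confirm numerically:
  x=-1.669: |R|=0.56903 <1
  x=-1.127: |R|=0.43750 <1
  x=-1.118: |R|=0.43752 <1
  x=-2.701: |R|=1.54140 >1
  x=-2.666: |R|=1.49291 >1
  x=-2.394: |R|=1.15322 >1
Interval (-2.2500, 0).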